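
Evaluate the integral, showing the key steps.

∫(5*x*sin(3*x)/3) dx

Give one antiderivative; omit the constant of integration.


Step 1. Integrate ∫(5*x*sin(3*x)/3) dx by parts with u = x, dv = (5*sin(3*x)/3) dx, so v = -5*cos(3*x)/9: now -5*x*cos(3*x)/9 + ∫(5*cos(3*x)/9) dx.
Step 2. Evaluate the standard form: now -5*x*cos(3*x)/9 + 5*sin(3*x)/27.
Answer: -5*x*cos(3*x)/9 + 5*sin(3*x)/27.


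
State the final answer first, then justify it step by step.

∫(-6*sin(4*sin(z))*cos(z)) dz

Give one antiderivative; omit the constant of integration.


The answer is 3*cos(4*sin(z))/2.
Step 1. Substitute u = sin(z), turning ∫(-6*sin(4*sin(z))*cos(z)) dz into ∫(-6*sin(4*u)) du: now ∫(-6*sin(4*u)) du.
Step 2. Evaluate the standard form: now 3*cos(4*u)/2.
Step 3. Substitute back u = sin(z): now 3*cos(4*sin(z))/2.
Answer: 3*cos(4*sin(z))/2.


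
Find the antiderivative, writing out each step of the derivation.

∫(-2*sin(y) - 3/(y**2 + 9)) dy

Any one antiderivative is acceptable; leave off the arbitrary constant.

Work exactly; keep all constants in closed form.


Step 1. Rewrite: now ∫(-3/(y**2 + 9)) dy + ∫(-2*sin(y)) dy.
Step 2. Evaluate the standard form: now -atan(y/3) + ∫(-2*sin(y)) dy.
Step 3. Evaluate the standard form: now 2*cos(y) - atan(y/3).
Answer: 2*cos(y) - atan(y/3).


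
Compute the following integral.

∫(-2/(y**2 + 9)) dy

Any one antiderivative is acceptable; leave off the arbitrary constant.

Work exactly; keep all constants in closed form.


Answer: -2*atan(y/3)/3.


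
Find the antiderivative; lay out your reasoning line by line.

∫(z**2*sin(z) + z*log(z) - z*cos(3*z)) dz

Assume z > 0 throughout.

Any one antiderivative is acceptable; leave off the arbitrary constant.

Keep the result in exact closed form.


Step 1. Rewrite: now ∫(z*log(z)) dz + ∫(-z*cos(3*z)) dz + ∫(z**2*sin(z)) dz.
Step 2. Integrate ∫(z*log(z)) dz by parts with u = log(z), dv = (z) dz, so v = z**2/2 [assuming z > 0]: now z**2*log(z)/2 + ∫(-z/2) dz + ∫(-z*cos(3*z)) dz + ∫(z**2*sin(z)) dz.
Step 3. Evaluate the standard form: now z**2*log(z)/2 - z**2/4 + ∫(-z*cos(3*z)) dz + ∫(z**2*sin(z)) dz.
Step 4. Integrate ∫(-z*cos(3*z)) dz by parts with u = z, dv = (-cos(3*z)) dz, so v = -sin(3*z)/3: now z**2*log(z)/2 - z**2/4 - z*sin(3*z)/3 + ∫(z**2*sin(z)) dz + ∫(sin(3*z)/3) dz.
Step 5. Evaluate the standard form: now z**2*log(z)/2 - z**2/4 - z*sin(3*z)/3 - cos(3*z)/9 + ∫(z**2*sin(z)) dz.
Step 6. Integrate ∫(z**2*sin(z)) dz by parts with u = z**2, dv = (sin(z)) dz, so v = -cos(z): now z**2*log(z)/2 - z**2*cos(z) - z**2/4 - z*sin(3*z)/3 - cos(3*z)/9 + ∫(2*z*cos(z)) dz.
Step 7. Integrate ∫(2*z*cos(z)) dz by parts with u = z, dv = (2*cos(z)) dz, so v = 2*sin(z): now z**2*log(z)/2 - z**2*cos(z) - z**2/4 + 2*z*sin(z) - z*sin(3*z)/3 - cos(3*z)/9 + ∫(-2*sin(z)) dz.
Step 8. Evaluate the standard form: now z**2*log(z)/2 - z**2*cos(z) - z**2/4 + 2*z*sin(z) - z*sin(3*z)/3 + 2*cos(z) - cos(3*z)/9.
Answer: z**2*log(z)/2 - z**2*cos(z) - z**2/4 + 2*z*sin(z) - z*sin(3*z)/3 + 2*cos(z) - cos(3*z)/9.


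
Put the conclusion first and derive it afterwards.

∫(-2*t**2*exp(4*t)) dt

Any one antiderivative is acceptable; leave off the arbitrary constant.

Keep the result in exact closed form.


The answer is -t**2*exp(4*t)/2 + t*exp(4*t)/4 - exp(4*t)/16.
Step 1. Integrate ∫(-2*t**2*exp(4*t)) dt by parts with u = t**2, dv = (-2*exp(4*t)) dt, so v = -exp(4*t)/2: now -t**2*exp(4*t)/2 + ∫(t*exp(4*t)) dt.
Step 2. Integrate ∫(t*exp(4*t)) dt by parts with u = t, dv = (exp(4*t)) dt, so v = exp(4*t)/4: now -t**2*exp(4*t)/2 + t*exp(4*t)/4 + ∫(-exp(4*t)/4) dt.
Step 3. Evaluate the standard form: now -t**2*exp(4*t)/2 + t*exp(4*t)/4 - exp(4*t)/16.
Answer: -t**2*exp(4*t)/2 + t*exp(4*t)/4 - exp(4*t)/16.


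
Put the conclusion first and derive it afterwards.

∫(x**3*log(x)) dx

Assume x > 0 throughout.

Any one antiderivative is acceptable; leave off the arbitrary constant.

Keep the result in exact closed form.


The answer is x**4*log(x)/4 - x**4/16.
Step 1. Integrate ∫(x**3*log(x)) dx by parts with u = log(x), dv = (x**3) dx, so v = x**4/4 [assuming x > 0]: now x**4*log(x)/4 + ∫(-x**3/4) dx.
Step 2. Evaluate the standard form: now x**4*log(x)/4 - x**4/16.
Answer: x**4*log(x)/4 - x**4/16.


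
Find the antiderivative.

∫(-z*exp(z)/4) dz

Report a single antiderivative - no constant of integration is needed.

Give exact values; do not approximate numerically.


Answer: -z*exp(z)/4 + exp(z)/4.


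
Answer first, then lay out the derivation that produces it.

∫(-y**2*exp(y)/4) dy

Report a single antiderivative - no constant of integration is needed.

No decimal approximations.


The answer is -y**2*exp(y)/4 + y*exp(y)/2 - exp(y)/2.
Step 1. Integrate ∫(-y**2*exp(y)/4) dy by parts with u = y**2, dv = (-exp(y)/4) dy, so v = -exp(y)/4: now -y**2*exp(y)/4 + ∫(y*exp(y)/2) dy.
Step 2. Integrate ∫(y*exp(y)/2) dy by parts with u = y, dv = (exp(y)/2) dy, so v = exp(y)/2: now -y**2*exp(y)/4 + y*exp(y)/2 + ∫(-exp(y)/2) dy.
Step 3. Evaluate the standard form: now -y**2*exp(y)/4 + y*exp(y)/2 - exp(y)/2.
Answer: -y**2*exp(y)/4 + y*exp(y)/2 - exp(y)/2.


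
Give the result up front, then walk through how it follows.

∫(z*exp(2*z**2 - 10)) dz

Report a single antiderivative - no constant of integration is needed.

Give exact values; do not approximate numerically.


The answer is exp(2*z**2 - 10)/4.
Step 1. Substitute u = z**2 - 5, turning ∫(z*exp(2*z**2 - 10)) dz into ∫(exp(2*u)/2) du: now ∫(exp(2*u)/2) du.
Step 2. Evaluate the standard form: now exp(2*u)/4.
Step 3. Substitute back u = z**2 - 5: now exp(2*z**2 - 10)/4.
Answer: exp(2*z**2 - 10)/4.


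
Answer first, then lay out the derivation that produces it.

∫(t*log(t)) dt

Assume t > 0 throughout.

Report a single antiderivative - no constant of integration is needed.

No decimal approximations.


The answer is t**2*log(t)/2 - t**2/4.
Step 1. Integrate ∫(t*log(t)) dt by parts with u = log(t), dv = (t) dt, so v = t**2/2 [assuming t > 0]: now t**2*log(t)/2 + ∫(-t/2) dt.
Step 2. Evaluate the standard form: now t**2*log(t)/2 - t**2/4.
Answer: t**2*log(t)/2 - t**2/4.


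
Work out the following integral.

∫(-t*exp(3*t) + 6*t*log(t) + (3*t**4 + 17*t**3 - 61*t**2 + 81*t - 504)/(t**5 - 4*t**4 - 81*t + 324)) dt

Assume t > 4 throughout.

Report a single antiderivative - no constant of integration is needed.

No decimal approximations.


Answer: 3*t**2*log(t) - 3*t**2/2 - t*exp(3*t)/3 + exp(3*t)/9 + 4*log(t - 4) + log(t - 3) - 2*log(t + 3) + 4*atan(t/3)/3.


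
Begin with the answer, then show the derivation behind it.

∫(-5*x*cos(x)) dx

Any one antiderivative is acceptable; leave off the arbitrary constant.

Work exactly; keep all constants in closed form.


The answer is -5*x*sin(x) - 5*cos(x).
Step 1. Integrate ∫(-5*x*cos(x)) dx by parts with u = x, dv = (-5*cos(x)) dx, so v = -5*sin(x): now -5*x*sin(x) + ∫(5*sin(x)) dx.
Step 2. Evaluate the standard form: now -5*x*sin(x) - 5*cos(x).
Answer: -5*x*sin(x) - 5*cos(x).


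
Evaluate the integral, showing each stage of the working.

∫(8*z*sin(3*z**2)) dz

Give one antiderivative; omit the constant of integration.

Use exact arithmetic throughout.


Step 1. Substitute u = z**2, turning ∫(8*z*sin(3*z**2)) dz into ∫(4*sin(3*u)) du: now ∫(4*sin(3*u)) du.
Step 2. Evaluate the standard form: now -4*cos(3*u)/3.
Step 3. Substitute back u = z**2: now -4*cos(3*z**2)/3.
Answer: -4*cos(3*z**2)/3.


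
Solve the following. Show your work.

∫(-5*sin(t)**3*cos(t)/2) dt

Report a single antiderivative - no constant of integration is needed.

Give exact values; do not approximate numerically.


Step 1. Substitute u = sin(t), turning ∫(-5*sin(t)**3*cos(t)/2) dt into ∫(-5*u**3/2) du: now ∫(-5*u**3/2) du.
Step 2. Evaluate the standard form: now -5*u**4/8.
Step 3. Substitute back u = sin(t): now -5*sin(t)**4/8.
Answer: -5*sin(t)**4/8.


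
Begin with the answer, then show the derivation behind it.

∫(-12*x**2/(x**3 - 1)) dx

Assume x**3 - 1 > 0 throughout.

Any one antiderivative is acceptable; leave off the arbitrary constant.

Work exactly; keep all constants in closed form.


The answer is -4*log(x**3 - 1).
Step 1. Substitute u = x**3 - 1, turning ∫(-12*x**2/(x**3 - 1)) dx into ∫(-4/u) du: now ∫(-4/u) du.
Step 2. Evaluate the standard form [assuming u > 0]: now -4*log(u).
Step 3. Substitute back u = x**3 - 1: now -4*log(x**3 - 1).
Answer: -4*log(x**3 - 1).


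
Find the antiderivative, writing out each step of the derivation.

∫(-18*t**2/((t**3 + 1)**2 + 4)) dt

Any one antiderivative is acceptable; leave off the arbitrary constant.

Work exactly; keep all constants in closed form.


Step 1. Substitute u = t**3 + 1, turning ∫(-18*t**2/((t**3 + 1)**2 + 4)) dt into ∫(-6/(u**2 + 4)) du: now ∫(-6/(u**2 + 4)) du.
Step 2. Evaluate the standard form: now -3*atan(u/2).
Step 3. Substitute back u = t**3 + 1: now -3*atan(t**3/2 + 1/2).
Answer: -3*atan(t**3/2 + 1/2).


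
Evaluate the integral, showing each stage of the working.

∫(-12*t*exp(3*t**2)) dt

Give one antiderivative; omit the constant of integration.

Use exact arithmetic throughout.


Step 1. Substitute u = t**2, turning ∫(-12*t*exp(3*t**2)) dt into ∫(-6*exp(3*u)) du: now ∫(-6*exp(3*u)) du.
Step 2. Evaluate the standard form: now -2*exp(3*u).
Step 3. Substitute back u = t**2: now -2*exp(3*t**2).
Answer: -2*exp(3*t**2).


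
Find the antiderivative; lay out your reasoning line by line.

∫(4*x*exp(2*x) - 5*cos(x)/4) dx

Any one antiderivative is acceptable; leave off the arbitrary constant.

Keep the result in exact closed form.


Step 1. Rewrite: now ∫(4*x*exp(2*x)) dx + ∫(-5*cos(x)/4) dx.
Step 2. Integrate ∫(4*x*exp(2*x)) dx by parts with u = x, dv = (4*exp(2*x)) dx, so v = 2*exp(2*x): now 2*x*exp(2*x) + ∫(-2*exp(2*x)) dx + ∫(-5*cos(x)/4) dx.
Step 3. Evaluate the standard form: now 2*x*exp(2*x) - exp(2*x) + ∫(-5*cos(x)/4) dx.
Step 4. Evaluate the standard form: now 2*x*exp(2*x) - exp(2*x) - 5*sin(x)/4.
Answer: 2*x*exp(2*x) - exp(2*x) - 5*sin(x)/4.


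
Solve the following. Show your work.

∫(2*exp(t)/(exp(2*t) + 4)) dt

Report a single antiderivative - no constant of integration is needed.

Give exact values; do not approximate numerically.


Step 1. Substitute u = exp(t), turning ∫(2*exp(t)/(exp(2*t) + 4)) dt into ∫(2/(u**2 + 4)) du: now ∫(2/(u**2 + 4)) du.
Step 2. Evaluate the standard form: now atan(u/2).
Step 3. Substitute back u = exp(t): now atan(exp(t)/2).
Answer: atan(exp(t)/2).


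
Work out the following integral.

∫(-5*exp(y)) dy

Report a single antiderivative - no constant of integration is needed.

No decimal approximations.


Answer: -5*exp(y).


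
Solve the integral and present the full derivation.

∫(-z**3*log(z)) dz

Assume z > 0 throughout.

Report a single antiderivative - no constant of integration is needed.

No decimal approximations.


Step 1. Integrate ∫(-z**3*log(z)) dz by parts with u = log(z), dv = (-z**3) dz, so v = -z**4/4 [assuming z > 0]: now -z**4*log(z)/4 + ∫(z**3/4) dz.
Step 2. Evaluate the standard form: now -z**4*log(z)/4 + z**4/16.
Answer: -z**4*log(z)/4 + z**4/16.


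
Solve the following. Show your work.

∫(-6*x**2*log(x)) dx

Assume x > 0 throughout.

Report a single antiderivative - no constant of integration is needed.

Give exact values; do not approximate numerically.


Step 1. Integrate ∫(-6*x**2*log(x)) dx by parts with u = log(x), dv = (-6*x**2) dx, so v = -2*x**3 [assuming x > 0]: now -2*x**3*log(x) + ∫(2*x**2) dx.
Step 2. Evaluate the standard form: now -2*x**3*log(x) + 2*x**3/3.
Answer: -2*x**3*log(x) + 2*x**3/3.


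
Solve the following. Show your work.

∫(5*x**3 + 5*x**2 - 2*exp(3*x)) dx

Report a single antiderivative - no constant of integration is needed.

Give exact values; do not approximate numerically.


Step 1. Rewrite: now ∫(5*x**2) dx + ∫(5*x**3) dx + ∫(-2*exp(3*x)) dx.
Step 2. Evaluate the standard form: now -2*exp(3*x)/3 + ∫(5*x**2) dx + ∫(5*x**3) dx.
Step 3. Evaluate the standard form: now 5*x**3/3 - 2*exp(3*x)/3 + ∫(5*x**3) dx.
Step 4. Evaluate the standard form: now 5*x**4/4 + 5*x**3/3 - 2*exp(3*x)/3.
Answer: 5*x**4/4 + 5*x**3/3 - 2*exp(3*x)/3.


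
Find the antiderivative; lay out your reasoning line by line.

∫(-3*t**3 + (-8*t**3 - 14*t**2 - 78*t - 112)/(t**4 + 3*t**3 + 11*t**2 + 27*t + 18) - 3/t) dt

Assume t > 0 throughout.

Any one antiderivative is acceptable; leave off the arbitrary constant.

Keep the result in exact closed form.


Step 1. Rewrite: now ∫(-3/t) dt + ∫(-3*t**3) dt + ∫((-8*t**3 - 14*t**2 - 78*t - 112)/(t**4 + 3*t**3 + 11*t**2 + 27*t + 18)) dt.
Step 2. Evaluate the standard form [assuming t > 0]: now -3*log(t) + ∫(-3*t**3) dt + ∫((-8*t**3 - 14*t**2 - 78*t - 112)/(t**4 + 3*t**3 + 11*t**2 + 27*t + 18)) dt.
Step 3. Evaluate the standard form: now -3*t**4/4 - 3*log(t) + ∫((-8*t**3 - 14*t**2 - 78*t - 112)/(t**4 + 3*t**3 + 11*t**2 + 27*t + 18)) dt.
Step 4. Decompose ∫((-8*t**3 - 14*t**2 - 78*t - 112)/(t**4 + 3*t**3 + 11*t**2 + 27*t + 18)) dt by partial fractions, (-8*t**3 - 14*t**2 - 78*t - 112)/(t**4 + 3*t**3 + 11*t**2 + 27*t + 18) = -2/(t**2 + 9) - 4/(t + 2) - 4/(t + 1): now -3*t**4/4 - 3*log(t) + ∫(-4/(t + 1)) dt + ∫(-4/(t + 2)) dt + ∫(-2/(t**2 + 9)) dt.
Step 5. Evaluate the standard form [assuming t > -2]: now -3*t**4/4 - 3*log(t) - 4*log(t + 2) + ∫(-4/(t + 1)) dt + ∫(-2/(t**2 + 9)) dt.
Step 6. Evaluate the standard form [assuming t > -1]: now -3*t**4/4 - 3*log(t) - 4*log(t + 1) - 4*log(t + 2) + ∫(-2/(t**2 + 9)) dt.
Step 7. Evaluate the standard form: now -3*t**4/4 - 3*log(t) - 4*log(t + 1) - 4*log(t + 2) - 2*atan(t/3)/3.
Answer: -3*t**4/4 - 3*log(t) - 4*log(t + 1) - 4*log(t + 2) - 2*atan(t/3)/3.


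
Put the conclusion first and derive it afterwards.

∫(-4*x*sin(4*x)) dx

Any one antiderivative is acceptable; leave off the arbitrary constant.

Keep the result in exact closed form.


The answer is x*cos(4*x) - sin(4*x)/4.
Step 1. Integrate ∫(-4*x*sin(4*x)) dx by parts with u = x, dv = (-4*sin(4*x)) dx, so v = cos(4*x): now x*cos(4*x) + ∫(-cos(4*x)) dx.
Step 2. Evaluate the standard form: now x*cos(4*x) - sin(4*x)/4.
Answer: x*cos(4*x) - sin(4*x)/4.


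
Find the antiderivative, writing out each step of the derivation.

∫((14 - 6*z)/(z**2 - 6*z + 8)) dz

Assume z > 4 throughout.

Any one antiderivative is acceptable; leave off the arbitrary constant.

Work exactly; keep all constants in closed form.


Step 1. Decompose ∫((14 - 6*z)/(z**2 - 6*z + 8)) dz by partial fractions, (14 - 6*z)/(z**2 - 6*z + 8) = -1/(z - 2) - 5/(z - 4): now ∫(-5/(z - 4)) dz + ∫(-1/(z - 2)) dz.
Step 2. Evaluate the standard form [assuming z > 2]: now -log(z - 2) + ∫(-5/(z - 4)) dz.
Step 3. Evaluate the standard form [assuming z > 4]: now -5*log(z - 4) - log(z - 2).
Answer: -5*log(z - 4) - log(z - 2).


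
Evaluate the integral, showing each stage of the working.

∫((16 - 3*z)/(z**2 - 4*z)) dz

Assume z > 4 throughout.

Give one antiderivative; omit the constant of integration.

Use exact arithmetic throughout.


Step 1. Decompose ∫((16 - 3*z)/(z**2 - 4*z)) dz by partial fractions, (16 - 3*z)/(z**2 - 4*z) = 1/(z - 4) - 4/z: now ∫(-4/z) dz + ∫(1/(z - 4)) dz.
Step 2. Evaluate the standard form [assuming z > 0]: now -4*log(z) + ∫(1/(z - 4)) dz.
Step 3. Evaluate the standard form [assuming z > 4]: now -4*log(z) + log(z - 4).
Answer: -4*log(z) + log(z - 4).


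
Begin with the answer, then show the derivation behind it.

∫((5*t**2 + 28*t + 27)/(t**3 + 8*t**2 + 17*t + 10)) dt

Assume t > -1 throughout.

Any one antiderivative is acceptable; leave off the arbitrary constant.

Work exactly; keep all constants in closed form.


The answer is log(t + 1) + 3*log(t + 2) + log(t + 5).
Step 1. Decompose ∫((5*t**2 + 28*t + 27)/(t**3 + 8*t**2 + 17*t + 10)) dt by partial fractions, (5*t**2 + 28*t + 27)/(t**3 + 8*t**2 + 17*t + 10) = 1/(t + 5) + 3/(t + 2) + 1/(t + 1): now ∫(1/(t + 1)) dt + ∫(3/(t + 2)) dt + ∫(1/(t + 5)) dt.
Step 2. Evaluate the standard form [assuming t > -2]: now 3*log(t + 2) + ∫(1/(t + 1)) dt + ∫(1/(t + 5)) dt.
Step 3. Evaluate the standard form [assuming t > -1]: now log(t + 1) + 3*log(t + 2) + ∫(1/(t + 5)) dt.
Step 4. Evaluate the standard form [assuming t > -5]: now log(t + 1) + 3*log(t + 2) + log(t + 5).
Answer: log(t + 1) + 3*log(t + 2) + log(t + 5).


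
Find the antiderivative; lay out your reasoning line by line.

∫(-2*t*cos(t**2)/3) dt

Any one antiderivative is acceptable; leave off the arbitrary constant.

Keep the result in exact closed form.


Step 1. Substitute u = t**2, turning ∫(-2*t*cos(t**2)/3) dt into ∫(-cos(u)/3) du: now ∫(-cos(u)/3) du.
Step 2. Evaluate the standard form: now -sin(u)/3.
Step 3. Substitute back u = t**2: now -sin(t**2)/3.
Answer: -sin(t**2)/3.


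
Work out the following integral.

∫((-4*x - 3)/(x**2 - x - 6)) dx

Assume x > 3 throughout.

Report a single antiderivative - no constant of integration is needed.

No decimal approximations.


Answer: -3*log(x - 3) - log(x + 2).


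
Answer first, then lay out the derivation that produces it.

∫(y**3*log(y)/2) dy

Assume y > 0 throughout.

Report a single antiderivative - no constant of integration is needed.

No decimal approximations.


The answer is y**4*log(y)/8 - y**4/32.
Step 1. Integrate ∫(y**3*log(y)/2) dy by parts with u = log(y), dv = (y**3/2) dy, so v = y**4/8 [assuming y > 0]: now y**4*log(y)/8 + ∫(-y**3/8) dy.
Step 2. Evaluate the standard form: now y**4*log(y)/8 - y**4/32.
Answer: y**4*log(y)/8 - y**4/32.


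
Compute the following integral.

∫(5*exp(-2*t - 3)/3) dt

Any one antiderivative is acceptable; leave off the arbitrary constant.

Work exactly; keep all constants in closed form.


Answer: -5*exp(-2*t - 3)/6.


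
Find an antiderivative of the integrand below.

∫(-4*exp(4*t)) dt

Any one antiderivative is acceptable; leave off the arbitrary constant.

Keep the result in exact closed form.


Answer: -exp(4*t).


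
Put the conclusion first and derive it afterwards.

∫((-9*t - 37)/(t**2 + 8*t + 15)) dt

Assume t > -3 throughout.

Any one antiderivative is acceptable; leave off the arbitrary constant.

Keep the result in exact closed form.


The answer is -5*log(t + 3) - 4*log(t + 5).
Step 1. Decompose ∫((-9*t - 37)/(t**2 + 8*t + 15)) dt by partial fractions, (-9*t - 37)/(t**2 + 8*t + 15) = -4/(t + 5) - 5/(t + 3): now ∫(-5/(t + 3)) dt + ∫(-4/(t + 5)) dt.
Step 2. Evaluate the standard form [assuming t > -5]: now -4*log(t + 5) + ∫(-5/(t + 3)) dt.
Step 3. Evaluate the standard form [assuming t > -3]: now -5*log(t + 3) - 4*log(t + 5).
Answer: -5*log(t + 3) - 4*log(t + 5).


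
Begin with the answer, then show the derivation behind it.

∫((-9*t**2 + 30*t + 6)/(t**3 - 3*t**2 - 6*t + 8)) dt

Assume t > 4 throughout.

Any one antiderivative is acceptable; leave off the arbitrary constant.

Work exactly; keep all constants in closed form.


The answer is -log(t - 4) - 3*log(t - 1) - 5*log(t + 2).
Step 1. Decompose ∫((-9*t**2 + 30*t + 6)/(t**3 - 3*t**2 - 6*t + 8)) dt by partial fractions, (-9*t**2 + 30*t + 6)/(t**3 - 3*t**2 - 6*t + 8) = -5/(t + 2) - 3/(t - 1) - 1/(t - 4): now ∫(-1/(t - 4)) dt + ∫(-3/(t - 1)) dt + ∫(-5/(t + 2)) dt.
Step 2. Evaluate the standard form [assuming t > 4]: now -log(t - 4) + ∫(-3/(t - 1)) dt + ∫(-5/(t + 2)) dt.
Step 3. Evaluate the standard form [assuming t > 1]: now -log(t - 4) - 3*log(t - 1) + ∫(-5/(t + 2)) dt.
Step 4. Evaluate the standard form [assuming t > -2]: now -log(t - 4) - 3*log(t - 1) - 5*log(t + 2).
Answer: -log(t - 4) - 3*log(t - 1) - 5*log(t + 2).


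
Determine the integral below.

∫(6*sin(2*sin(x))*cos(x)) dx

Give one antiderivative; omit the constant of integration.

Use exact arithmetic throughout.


Answer: -3*cos(2*sin(x)).


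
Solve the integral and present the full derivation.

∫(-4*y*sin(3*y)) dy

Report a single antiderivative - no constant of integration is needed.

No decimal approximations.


Step 1. Integrate ∫(-4*y*sin(3*y)) dy by parts with u = y, dv = (-4*sin(3*y)) dy, so v = 4*cos(3*y)/3: now 4*y*cos(3*y)/3 + ∫(-4*cos(3*y)/3) dy.
Step 2. Evaluate the standard form: now 4*y*cos(3*y)/3 - 4*sin(3*y)/9.
Answer: 4*y*cos(3*y)/3 - 4*sin(3*y)/9.


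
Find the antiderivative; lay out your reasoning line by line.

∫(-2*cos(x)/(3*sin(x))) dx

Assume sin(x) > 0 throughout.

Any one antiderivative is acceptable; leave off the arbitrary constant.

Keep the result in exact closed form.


Step 1. Substitute u = sin(x), turning ∫(-2*cos(x)/(3*sin(x))) dx into ∫(-2/(3*u)) du: now ∫(-2/(3*u)) du.
Step 2. Evaluate the standard form [assuming u > 0]: now -2*log(u)/3.
Step 3. Substitute back u = sin(x): now -2*log(sin(x))/3.
Answer: -2*log(sin(x))/3.


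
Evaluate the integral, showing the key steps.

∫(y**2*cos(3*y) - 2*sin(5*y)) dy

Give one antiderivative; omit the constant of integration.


Step 1. Rewrite: now ∫(y**2*cos(3*y)) dy + ∫(-2*sin(5*y)) dy.
Step 2. Evaluate the standard form: now 2*cos(5*y)/5 + ∫(y**2*cos(3*y)) dy.
Step 3. Integrate ∫(y**2*cos(3*y)) dy by parts with u = y**2, dv = (cos(3*y)) dy, so v = sin(3*y)/3: now y**2*sin(3*y)/3 + 2*cos(5*y)/5 + ∫(-2*y*sin(3*y)/3) dy.
Step 4. Integrate ∫(-2*y*sin(3*y)/3) dy by parts with u = y, dv = (-2*sin(3*y)/3) dy, so v = 2*cos(3*y)/9: now y**2*sin(3*y)/3 + 2*y*cos(3*y)/9 + 2*cos(5*y)/5 + ∫(-2*cos(3*y)/9) dy.
Step 5. Evaluate the standard form: now y**2*sin(3*y)/3 + 2*y*cos(3*y)/9 - 2*sin(3*y)/27 + 2*cos(5*y)/5.
Answer: y**2*sin(3*y)/3 + 2*y*cos(3*y)/9 - 2*sin(3*y)/27 + 2*cos(5*y)/5.


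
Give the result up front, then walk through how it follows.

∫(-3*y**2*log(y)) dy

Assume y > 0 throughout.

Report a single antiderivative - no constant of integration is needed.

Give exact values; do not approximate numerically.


The answer is -y**3*log(y) + y**3/3.
Step 1. Integrate ∫(-3*y**2*log(y)) dy by parts with u = log(y), dv = (-3*y**2) dy, so v = -y**3 [assuming y > 0]: now -y**3*log(y) + ∫(y**2) dy.
Step 2. Evaluate the standard form: now -y**3*log(y) + y**3/3.
Answer: -y**3*log(y) + y**3/3.


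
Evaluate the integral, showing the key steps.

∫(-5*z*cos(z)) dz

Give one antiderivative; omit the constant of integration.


Step 1. Integrate ∫(-5*z*cos(z)) dz by parts with u = z, dv = (-5*cos(z)) dz, so v = -5*sin(z): now -5*z*sin(z) + ∫(5*sin(z)) dz.
Step 2. Evaluate the standard form: now -5*z*sin(z) - 5*cos(z).
Answer: -5*z*sin(z) - 5*cos(z).


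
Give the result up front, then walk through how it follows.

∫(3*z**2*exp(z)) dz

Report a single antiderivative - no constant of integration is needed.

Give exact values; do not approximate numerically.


The answer is 3*z**2*exp(z) - 6*z*exp(z) + 6*exp(z).
Step 1. Integrate ∫(3*z**2*exp(z)) dz by parts with u = z**2, dv = (3*exp(z)) dz, so v = 3*exp(z): now 3*z**2*exp(z) + ∫(-6*z*exp(z)) dz.
Step 2. Integrate ∫(-6*z*exp(z)) dz by parts with u = z, dv = (-6*exp(z)) dz, so v = -6*exp(z): now 3*z**2*exp(z) - 6*z*exp(z) + ∫(6*exp(z)) dz.
Step 3. Evaluate the standard form: now 3*z**2*exp(z) - 6*z*exp(z) + 6*exp(z).
Answer: 3*z**2*exp(z) - 6*z*exp(z) + 6*exp(z).


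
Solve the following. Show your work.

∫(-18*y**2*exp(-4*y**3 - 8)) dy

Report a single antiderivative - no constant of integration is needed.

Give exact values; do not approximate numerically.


Step 1. Substitute u = y**3 + 2, turning ∫(-18*y**2*exp(-4*y**3 - 8)) dy into ∫(-6*exp(-4*u)) du: now ∫(-6*exp(-4*u)) du.
Step 2. Evaluate the standard form: now 3*exp(-4*u)/2.
Step 3. Substitute back u = y**3 + 2: now 3*exp(-4*y**3 - 8)/2.
Answer: 3*exp(-4*y**3 - 8)/2.


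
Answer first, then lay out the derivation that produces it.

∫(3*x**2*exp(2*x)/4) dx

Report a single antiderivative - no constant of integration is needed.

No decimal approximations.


The answer is 3*x**2*exp(2*x)/8 - 3*x*exp(2*x)/8 + 3*exp(2*x)/16.
Step 1. Integrate ∫(3*x**2*exp(2*x)/4) dx by parts with u = x**2, dv = (3*exp(2*x)/4) dx, so v = 3*exp(2*x)/8: now 3*x**2*exp(2*x)/8 + ∫(-3*x*exp(2*x)/4) dx.
Step 2. Integrate ∫(-3*x*exp(2*x)/4) dx by parts with u = x, dv = (-3*exp(2*x)/4) dx, so v = -3*exp(2*x)/8: now 3*x**2*exp(2*x)/8 - 3*x*exp(2*x)/8 + ∫(3*exp(2*x)/8) dx.
Step 3. Evaluate the standard form: now 3*x**2*exp(2*x)/8 - 3*x*exp(2*x)/8 + 3*exp(2*x)/16.
Answer: 3*x**2*exp(2*x)/8 - 3*x*exp(2*x)/8 + 3*exp(2*x)/16.


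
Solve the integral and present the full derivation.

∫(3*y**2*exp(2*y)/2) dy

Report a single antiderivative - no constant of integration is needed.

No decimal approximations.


Step 1. Integrate ∫(3*y**2*exp(2*y)/2) dy by parts with u = y**2, dv = (3*exp(2*y)/2) dy, so v = 3*exp(2*y)/4: now 3*y**2*exp(2*y)/4 + ∫(-3*y*exp(2*y)/2) dy.
Step 2. Integrate ∫(-3*y*exp(2*y)/2) dy by parts with u = y, dv = (-3*exp(2*y)/2) dy, so v = -3*exp(2*y)/4: now 3*y**2*exp(2*y)/4 - 3*y*exp(2*y)/4 + ∫(3*exp(2*y)/4) dy.
Step 3. Evaluate the standard form: now 3*y**2*exp(2*y)/4 - 3*y*exp(2*y)/4 + 3*exp(2*y)/8.
Answer: 3*y**2*exp(2*y)/4 - 3*y*exp(2*y)/4 + 3*exp(2*y)/8.


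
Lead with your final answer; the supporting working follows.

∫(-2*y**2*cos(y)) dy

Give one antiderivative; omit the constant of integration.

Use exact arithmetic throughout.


The answer is -2*y**2*sin(y) - 4*y*cos(y) + 4*sin(y).
Step 1. Integrate ∫(-2*y**2*cos(y)) dy by parts with u = y**2, dv = (-2*cos(y)) dy, so v = -2*sin(y): now -2*y**2*sin(y) + ∫(4*y*sin(y)) dy.
Step 2. Integrate ∫(4*y*sin(y)) dy by parts with u = y, dv = (4*sin(y)) dy, so v = -4*cos(y): now -2*y**2*sin(y) - 4*y*cos(y) + ∫(4*cos(y)) dy.
Step 3. Evaluate the standard form: now -2*y**2*sin(y) - 4*y*cos(y) + 4*sin(y).
Answer: -2*y**2*sin(y) - 4*y*cos(y) + 4*sin(y).


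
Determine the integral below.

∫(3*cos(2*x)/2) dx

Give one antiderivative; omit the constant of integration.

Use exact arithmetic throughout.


Answer: 3*sin(2*x)/4.


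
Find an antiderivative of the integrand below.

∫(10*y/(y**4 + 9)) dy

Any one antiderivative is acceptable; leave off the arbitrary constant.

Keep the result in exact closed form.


Answer: 5*atan(y**2/3)/3.


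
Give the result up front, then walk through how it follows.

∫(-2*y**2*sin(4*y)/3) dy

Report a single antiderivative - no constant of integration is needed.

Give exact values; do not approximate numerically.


The answer is y**2*cos(4*y)/6 - y*sin(4*y)/12 - cos(4*y)/48.
Step 1. Integrate ∫(-2*y**2*sin(4*y)/3) dy by parts with u = y**2, dv = (-2*sin(4*y)/3) dy, so v = cos(4*y)/6: now y**2*cos(4*y)/6 + ∫(-y*cos(4*y)/3) dy.
Step 2. Integrate ∫(-y*cos(4*y)/3) dy by parts with u = y, dv = (-cos(4*y)/3) dy, so v = -sin(4*y)/12: now y**2*cos(4*y)/6 - y*sin(4*y)/12 + ∫(sin(4*y)/12) dy.
Step 3. Evaluate the standard form: now y**2*cos(4*y)/6 - y*sin(4*y)/12 - cos(4*y)/48.
Answer: y**2*cos(4*y)/6 - y*sin(4*y)/12 - cos(4*y)/48.


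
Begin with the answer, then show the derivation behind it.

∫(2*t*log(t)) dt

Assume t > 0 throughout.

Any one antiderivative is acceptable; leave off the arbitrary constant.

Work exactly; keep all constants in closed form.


The answer is t**2*log(t) - t**2/2.
Step 1. Integrate ∫(2*t*log(t)) dt by parts with u = log(t), dv = (2*t) dt, so v = t**2 [assuming t > 0]: now t**2*log(t) + ∫(-t) dt.
Step 2. Evaluate the standard form: now t**2*log(t) - t**2/2.
Answer: t**2*log(t) - t**2/2.


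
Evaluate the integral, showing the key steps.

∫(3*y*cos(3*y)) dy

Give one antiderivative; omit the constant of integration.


Step 1. Integrate ∫(3*y*cos(3*y)) dy by parts with u = y, dv = (3*cos(3*y)) dy, so v = sin(3*y): now y*sin(3*y) + ∫(-sin(3*y)) dy.
Step 2. Evaluate the standard form: now y*sin(3*y) + cos(3*y)/3.
Answer: y*sin(3*y) + cos(3*y)/3.


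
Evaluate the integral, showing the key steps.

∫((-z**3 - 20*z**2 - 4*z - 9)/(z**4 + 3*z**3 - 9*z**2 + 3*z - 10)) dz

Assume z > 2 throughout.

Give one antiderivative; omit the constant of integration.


Step 1. Decompose ∫((-z**3 - 20*z**2 - 4*z - 9)/(z**4 + 3*z**3 - 9*z**2 + 3*z - 10)) dz by partial fractions, (-z**3 - 20*z**2 - 4*z - 9)/(z**4 + 3*z**3 - 9*z**2 + 3*z - 10) = -1/(z**2 + 1) + 2/(z + 5) - 3/(z - 2): now ∫(-3/(z - 2)) dz + ∫(2/(z + 5)) dz + ∫(-1/(z**2 + 1)) dz.
Step 2. Evaluate the standard form [assuming z > 2]: now -3*log(z - 2) + ∫(2/(z + 5)) dz + ∫(-1/(z**2 + 1)) dz.
Step 3. Evaluate the standard form [assuming z > -5]: now -3*log(z - 2) + 2*log(z + 5) + ∫(-1/(z**2 + 1)) dz.
Step 4. Evaluate the standard form: now -3*log(z - 2) + 2*log(z + 5) - atan(z).
Answer: -3*log(z - 2) + 2*log(z + 5) - atan(z).


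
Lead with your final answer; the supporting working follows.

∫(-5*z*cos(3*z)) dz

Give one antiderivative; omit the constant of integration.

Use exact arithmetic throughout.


The answer is -5*z*sin(3*z)/3 - 5*cos(3*z)/9.
Step 1. Integrate ∫(-5*z*cos(3*z)) dz by parts with u = z, dv = (-5*cos(3*z)) dz, so v = -5*sin(3*z)/3: now -5*z*sin(3*z)/3 + ∫(5*sin(3*z)/3) dz.
Step 2. Evaluate the standard form: now -5*z*sin(3*z)/3 - 5*cos(3*z)/9.
Answer: -5*z*sin(3*z)/3 - 5*cos(3*z)/9.


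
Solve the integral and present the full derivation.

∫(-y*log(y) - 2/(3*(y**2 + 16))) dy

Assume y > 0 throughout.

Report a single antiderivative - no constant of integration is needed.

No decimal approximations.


Step 1. Rewrite: now ∫(-y*log(y)) dy + ∫(-2/(3*(y**2 + 16))) dy.
Step 2. Evaluate the standard form: now -atan(y/4)/6 + ∫(-y*log(y)) dy.
Step 3. Integrate ∫(-y*log(y)) dy by parts with u = log(y), dv = (-y) dy, so v = -y**2/2 [assuming y > 0]: now -y**2*log(y)/2 - atan(y/4)/6 + ∫(y/2) dy.
Step 4. Evaluate the standard form: now -y**2*log(y)/2 + y**2/4 - atan(y/4)/6.
Answer: -y**2*log(y)/2 + y**2/4 - atan(y/4)/6.


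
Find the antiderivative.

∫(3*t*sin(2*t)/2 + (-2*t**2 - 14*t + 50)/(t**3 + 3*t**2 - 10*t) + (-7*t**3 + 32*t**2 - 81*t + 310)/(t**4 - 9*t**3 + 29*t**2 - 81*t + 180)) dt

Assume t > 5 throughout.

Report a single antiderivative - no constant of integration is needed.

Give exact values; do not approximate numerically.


Answer: -3*t*cos(2*t)/4 - 5*log(t) - 5*log(t - 5) - 2*log(t - 4) + log(t - 2) + 2*log(t + 5) + 3*sin(2*t)/8 + 2*atan(t/3)/3.


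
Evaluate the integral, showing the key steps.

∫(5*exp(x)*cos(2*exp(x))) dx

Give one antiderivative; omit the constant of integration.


Step 1. Substitute u = exp(x), turning ∫(5*exp(x)*cos(2*exp(x))) dx into ∫(5*cos(2*u)) du: now ∫(5*cos(2*u)) du.
Step 2. Evaluate the standard form: now 5*sin(2*u)/2.
Step 3. Substitute back u = exp(x): now 5*sin(2*exp(x))/2.
Answer: 5*sin(2*exp(x))/2.


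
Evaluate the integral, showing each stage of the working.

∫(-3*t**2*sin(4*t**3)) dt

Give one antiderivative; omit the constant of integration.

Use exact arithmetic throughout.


Step 1. Substitute u = t**3, turning ∫(-3*t**2*sin(4*t**3)) dt into ∫(-sin(4*u)) du: now ∫(-sin(4*u)) du.
Step 2. Evaluate the standard form: now cos(4*u)/4.
Step 3. Substitute back u = t**3: now cos(4*t**3)/4.
Answer: cos(4*t**3)/4.


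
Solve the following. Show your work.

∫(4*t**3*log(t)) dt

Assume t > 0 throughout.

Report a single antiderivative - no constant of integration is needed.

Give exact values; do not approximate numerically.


Step 1. Integrate ∫(4*t**3*log(t)) dt by parts with u = log(t), dv = (4*t**3) dt, so v = t**4 [assuming t > 0]: now t**4*log(t) + ∫(-t**3) dt.
Step 2. Evaluate the standard form: now t**4*log(t) - t**4/4.
Answer: t**4*log(t) - t**4/4.


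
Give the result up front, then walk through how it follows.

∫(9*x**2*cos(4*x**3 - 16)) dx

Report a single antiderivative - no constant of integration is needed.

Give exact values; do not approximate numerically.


The answer is 3*sin(4*x**3 - 16)/4.
Step 1. Substitute u = x**3 - 4, turning ∫(9*x**2*cos(4*x**3 - 16)) dx into ∫(3*cos(4*u)) du: now ∫(3*cos(4*u)) du.
Step 2. Evaluate the standard form: now 3*sin(4*u)/4.
Step 3. Substitute back u = x**3 - 4: now 3*sin(4*x**3 - 16)/4.
Answer: 3*sin(4*x**3 - 16)/4.


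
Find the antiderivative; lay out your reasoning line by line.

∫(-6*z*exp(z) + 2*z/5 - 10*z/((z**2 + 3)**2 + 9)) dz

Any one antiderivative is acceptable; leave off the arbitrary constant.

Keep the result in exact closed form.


Step 1. Rewrite: now ∫(2*z/5) dz + ∫(-10*z/((z**2 + 3)**2 + 9)) dz + ∫(-6*z*exp(z)) dz.
Step 2. Substitute u = z**2 + 3, turning ∫(-10*z/((z**2 + 3)**2 + 9)) dz into ∫(-5/(u**2 + 9)) du: now ∫(2*z/5) dz + ∫(-6*z*exp(z)) dz + ∫(-5/(u**2 + 9)) du.
Step 3. Evaluate the standard form: now -5*atan(u/3)/3 + ∫(2*z/5) dz + ∫(-6*z*exp(z)) dz.
Step 4. Substitute back u = z**2 + 3: now -5*atan(z**2/3 + 1)/3 + ∫(2*z/5) dz + ∫(-6*z*exp(z)) dz.
Step 5. Evaluate the standard form: now z**2/5 - 5*atan(z**2/3 + 1)/3 + ∫(-6*z*exp(z)) dz.
Step 6. Integrate ∫(-6*z*exp(z)) dz by parts with u = z, dv = (-6*exp(z)) dz, so v = -6*exp(z): now z**2/5 - 6*z*exp(z) - 5*atan(z**2/3 + 1)/3 + ∫(6*exp(z)) dz.
Step 7. Evaluate the standard form: now z**2/5 - 6*z*exp(z) + 6*exp(z) - 5*atan(z**2/3 + 1)/3.
Answer: z**2/5 - 6*z*exp(z) + 6*exp(z) - 5*atan(z**2/3 + 1)/3.


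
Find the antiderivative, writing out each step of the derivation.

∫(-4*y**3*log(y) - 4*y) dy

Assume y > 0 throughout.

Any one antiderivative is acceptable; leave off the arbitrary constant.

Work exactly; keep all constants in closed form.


Step 1. Rewrite: now ∫(-4*y) dy + ∫(-4*y**3*log(y)) dy.
Step 2. Integrate ∫(-4*y**3*log(y)) dy by parts with u = log(y), dv = (-4*y**3) dy, so v = -y**4 [assuming y > 0]: now -y**4*log(y) + ∫(-4*y) dy + ∫(y**3) dy.
Step 3. Evaluate the standard form: now -y**4*log(y) + y**4/4 + ∫(-4*y) dy.
Step 4. Evaluate the standard form: now -y**4*log(y) + y**4/4 - 2*y**2.
Answer: -y**4*log(y) + y**4/4 - 2*y**2.


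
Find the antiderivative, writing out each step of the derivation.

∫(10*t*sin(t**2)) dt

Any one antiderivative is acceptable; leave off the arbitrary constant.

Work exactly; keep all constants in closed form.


Step 1. Substitute u = t**2, turning ∫(10*t*sin(t**2)) dt into ∫(5*sin(u)) du: now ∫(5*sin(u)) du.
Step 2. Evaluate the standard form: now -5*cos(u).
Step 3. Substitute back u = t**2: now -5*cos(t**2).
Answer: -5*cos(t**2).


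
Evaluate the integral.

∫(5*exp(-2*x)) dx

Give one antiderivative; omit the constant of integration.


Answer: -5*exp(-2*x)/2.


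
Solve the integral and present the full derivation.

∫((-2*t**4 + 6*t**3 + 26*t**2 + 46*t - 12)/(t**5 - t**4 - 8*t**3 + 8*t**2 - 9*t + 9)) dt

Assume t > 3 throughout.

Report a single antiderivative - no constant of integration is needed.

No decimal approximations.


Step 1. Decompose ∫((-2*t**4 + 6*t**3 + 26*t**2 + 46*t - 12)/(t**5 - t**4 - 8*t**3 + 8*t**2 - 9*t + 9)) dt by partial fractions, (-2*t**4 + 6*t**3 + 26*t**2 + 46*t - 12)/(t**5 - t**4 - 8*t**3 + 8*t**2 - 9*t + 9) = -4/(t**2 + 1) - 1/(t + 3) - 4/(t - 1) + 3/(t - 3): now ∫(3/(t - 3)) dt + ∫(-4/(t - 1)) dt + ∫(-1/(t + 3)) dt + ∫(-4/(t**2 + 1)) dt.
Step 2. Evaluate the standard form [assuming t > 3]: now 3*log(t - 3) + ∫(-4/(t - 1)) dt + ∫(-1/(t + 3)) dt + ∫(-4/(t**2 + 1)) dt.
Step 3. Evaluate the standard form [assuming t > 1]: now 3*log(t - 3) - 4*log(t - 1) + ∫(-1/(t + 3)) dt + ∫(-4/(t**2 + 1)) dt.
Step 4. Evaluate the standard form [assuming t > -3]: now 3*log(t - 3) - 4*log(t - 1) - log(t + 3) + ∫(-4/(t**2 + 1)) dt.
Step 5. Evaluate the standard form: now 3*log(t - 3) - 4*log(t - 1) - log(t + 3) - 4*atan(t).
Answer: 3*log(t - 3) - 4*log(t - 1) - log(t + 3) - 4*atan(t).


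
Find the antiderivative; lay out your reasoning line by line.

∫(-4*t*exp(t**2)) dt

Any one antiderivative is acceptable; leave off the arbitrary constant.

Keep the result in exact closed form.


Step 1. Substitute u = t**2, turning ∫(-4*t*exp(t**2)) dt into ∫(-2*exp(u)) du: now ∫(-2*exp(u)) du.
Step 2. Evaluate the standard form: now -2*exp(u).
Step 3. Substitute back u = t**2: now -2*exp(t**2).
Answer: -2*exp(t**2).


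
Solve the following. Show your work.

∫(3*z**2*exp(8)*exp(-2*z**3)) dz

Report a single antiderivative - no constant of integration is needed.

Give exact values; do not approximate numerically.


Step 1. Substitute u = z**3 - 4, turning ∫(3*z**2*exp(8)*exp(-2*z**3)) dz into ∫(exp(-2*u)) du: now ∫(exp(-2*u)) du.
Step 2. Evaluate the standard form: now -exp(-2*u)/2.
Step 3. Substitute back u = z**3 - 4: now -exp(8 - 2*z**3)/2.
Answer: -exp(8 - 2*z**3)/2.


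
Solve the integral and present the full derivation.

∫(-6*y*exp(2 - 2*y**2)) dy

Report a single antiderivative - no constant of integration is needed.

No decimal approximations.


Step 1. Substitute u = y**2 - 1, turning ∫(-6*y*exp(2 - 2*y**2)) dy into ∫(-3*exp(-2*u)) du: now ∫(-3*exp(-2*u)) du.
Step 2. Evaluate the standard form: now 3*exp(-2*u)/2.
Step 3. Substitute back u = y**2 - 1: now 3*exp(2 - 2*y**2)/2.
Answer: 3*exp(2 - 2*y**2)/2.


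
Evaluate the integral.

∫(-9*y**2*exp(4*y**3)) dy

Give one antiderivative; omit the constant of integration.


Answer: -3*exp(4*y**3)/4.


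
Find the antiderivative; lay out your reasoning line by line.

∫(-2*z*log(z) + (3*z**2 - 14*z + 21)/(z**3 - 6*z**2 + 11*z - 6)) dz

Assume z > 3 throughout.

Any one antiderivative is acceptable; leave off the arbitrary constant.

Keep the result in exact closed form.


Step 1. Rewrite: now ∫(-2*z*log(z)) dz + ∫((3*z**2 - 14*z + 21)/(z**3 - 6*z**2 + 11*z - 6)) dz.
Step 2. Integrate ∫(-2*z*log(z)) dz by parts with u = log(z), dv = (-2*z) dz, so v = -z**2 [assuming z > 0]: now -z**2*log(z) + ∫(z) dz + ∫((3*z**2 - 14*z + 21)/(z**3 - 6*z**2 + 11*z - 6)) dz.
Step 3. Evaluate the standard form: now -z**2*log(z) + z**2/2 + ∫((3*z**2 - 14*z + 21)/(z**3 - 6*z**2 + 11*z - 6)) dz.
Step 4. Decompose ∫((3*z**2 - 14*z + 21)/(z**3 - 6*z**2 + 11*z - 6)) dz by partial fractions, (3*z**2 - 14*z + 21)/(z**3 - 6*z**2 + 11*z - 6) = 5/(z - 1) - 5/(z - 2) + 3/(z - 3): now -z**2*log(z) + z**2/2 + ∫(3/(z - 3)) dz + ∫(-5/(z - 2)) dz + ∫(5/(z - 1)) dz.
Step 5. Evaluate the standard form [assuming z > 3]: now -z**2*log(z) + z**2/2 + 3*log(z - 3) + ∫(-5/(z - 2)) dz + ∫(5/(z - 1)) dz.
Step 6. Evaluate the standard form [assuming z > 1]: now -z**2*log(z) + z**2/2 + 3*log(z - 3) + 5*log(z - 1) + ∫(-5/(z - 2)) dz.
Step 7. Evaluate the standard form [assuming z > 2]: now -z**2*log(z) + z**2/2 + 3*log(z - 3) - 5*log(z - 2) + 5*log(z - 1).
Answer: -z**2*log(z) + z**2/2 + 3*log(z - 3) - 5*log(z - 2) + 5*log(z - 1).


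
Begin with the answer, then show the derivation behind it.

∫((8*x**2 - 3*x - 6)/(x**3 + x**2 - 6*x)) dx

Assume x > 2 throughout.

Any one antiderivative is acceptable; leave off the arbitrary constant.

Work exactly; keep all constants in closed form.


The answer is log(x) + 2*log(x - 2) + 5*log(x + 3).
Step 1. Decompose ∫((8*x**2 - 3*x - 6)/(x**3 + x**2 - 6*x)) dx by partial fractions, (8*x**2 - 3*x - 6)/(x**3 + x**2 - 6*x) = 5/(x + 3) + 2/(x - 2) + 1/x: now ∫(1/x) dx + ∫(2/(x - 2)) dx + ∫(5/(x + 3)) dx.
Step 2. Evaluate the standard form [assuming x > 0]: now log(x) + ∫(2/(x - 2)) dx + ∫(5/(x + 3)) dx.
Step 3. Evaluate the standard form [assuming x > 2]: now log(x) + 2*log(x - 2) + ∫(5/(x + 3)) dx.
Step 4. Evaluate the standard form [assuming x > -3]: now log(x) + 2*log(x - 2) + 5*log(x + 3).
Answer: log(x) + 2*log(x - 2) + 5*log(x + 3).


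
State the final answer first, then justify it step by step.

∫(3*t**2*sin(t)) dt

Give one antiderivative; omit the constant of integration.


The answer is -3*t**2*cos(t) + 6*t*sin(t) + 6*cos(t).
Step 1. Integrate ∫(3*t**2*sin(t)) dt by parts with u = t**2, dv = (3*sin(t)) dt, so v = -3*cos(t): now -3*t**2*cos(t) + ∫(6*t*cos(t)) dt.
Step 2. Integrate ∫(6*t*cos(t)) dt by parts with u = t, dv = (6*cos(t)) dt, so v = 6*sin(t): now -3*t**2*cos(t) + 6*t*sin(t) + ∫(-6*sin(t)) dt.
Step 3. Evaluate the standard form: now -3*t**2*cos(t) + 6*t*sin(t) + 6*cos(t).
Answer: -3*t**2*cos(t) + 6*t*sin(t) + 6*cos(t).


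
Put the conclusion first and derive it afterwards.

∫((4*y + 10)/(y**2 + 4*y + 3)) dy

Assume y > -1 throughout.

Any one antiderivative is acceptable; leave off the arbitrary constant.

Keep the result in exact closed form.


The answer is 3*log(y + 1) + log(y + 3).
Step 1. Decompose ∫((4*y + 10)/(y**2 + 4*y + 3)) dy by partial fractions, (4*y + 10)/(y**2 + 4*y + 3) = 1/(y + 3) + 3/(y + 1): now ∫(3/(y + 1)) dy + ∫(1/(y + 3)) dy.
Step 2. Evaluate the standard form [assuming y > -1]: now 3*log(y + 1) + ∫(1/(y + 3)) dy.
Step 3. Evaluate the standard form [assuming y > -3]: now 3*log(y + 1) + log(y + 3).
Answer: 3*log(y + 1) + log(y + 3).
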